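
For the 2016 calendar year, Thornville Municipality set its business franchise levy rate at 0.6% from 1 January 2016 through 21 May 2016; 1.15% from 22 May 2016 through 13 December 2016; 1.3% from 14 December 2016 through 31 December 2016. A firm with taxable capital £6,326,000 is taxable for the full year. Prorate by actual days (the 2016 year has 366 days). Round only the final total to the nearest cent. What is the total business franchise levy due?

£59,716.75

1 January – 21 May 2016: 142 days at 0.6% → £6,326,000 × 0.6% × 142/366 = £14,726.0984
22 May – 13 December 2016: 206 days at 1.15% → £6,326,000 × 1.15% × 206/366 = £40,946.1585
14 December – 31 December 2016: 18 days at 1.3% → £6,326,000 × 1.3% × 18/366 = £4,044.4918
Total = £59,716.7486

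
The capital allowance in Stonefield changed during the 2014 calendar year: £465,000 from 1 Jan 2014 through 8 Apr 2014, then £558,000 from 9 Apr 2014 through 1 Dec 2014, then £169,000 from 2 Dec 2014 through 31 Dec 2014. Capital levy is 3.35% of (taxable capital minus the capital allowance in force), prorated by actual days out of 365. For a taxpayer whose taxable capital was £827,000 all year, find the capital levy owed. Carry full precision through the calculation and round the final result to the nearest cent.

£10,919.07

1 Jan – 8 Apr 2014: 98 days, exemption £465,000 → (£827,000 − £465,000) × 3.35% × 98/365 = £3,256.0164
9 Apr – 1 Dec 2014: 237 days, exemption £558,000 → (£827,000 − £558,000) × 3.35% × 237/365 = £5,851.3027
2 Dec – 31 Dec 2014: 30 days, exemption £169,000 → (£827,000 − £169,000) × 3.35% × 30/365 = £1,811.7534
Total = £10,919.0726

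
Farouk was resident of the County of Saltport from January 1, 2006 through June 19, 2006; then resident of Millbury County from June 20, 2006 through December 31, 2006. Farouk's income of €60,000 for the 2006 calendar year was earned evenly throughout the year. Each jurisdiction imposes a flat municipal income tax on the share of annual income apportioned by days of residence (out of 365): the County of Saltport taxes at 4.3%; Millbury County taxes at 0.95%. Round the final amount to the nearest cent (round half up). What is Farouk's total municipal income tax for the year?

The County of Saltport, January 1 – June 19, 2006: 170 days → €60,000 × 4.3% × 170/365 = €1,201.6438
Millbury County, June 20 – December 31, 2006: 195 days → €60,000 × 0.95% × 195/365 = €304.5205
Total = €1,506.1644

€1,506.16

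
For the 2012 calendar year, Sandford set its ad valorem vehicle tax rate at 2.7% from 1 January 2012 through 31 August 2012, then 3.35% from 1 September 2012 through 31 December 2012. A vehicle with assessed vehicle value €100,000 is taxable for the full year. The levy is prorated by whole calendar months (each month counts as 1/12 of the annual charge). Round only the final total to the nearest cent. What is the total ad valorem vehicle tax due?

1 January – 31 August 2012: 8 months at 2.7% → €100,000 × 2.7% × 8/12 = €1,800.0000
1 September – 31 December 2012: 4 months at 3.35% → €100,000 × 3.35% × 4/12 = €1,116.6667
Total = €2,916.6667

€2,916.67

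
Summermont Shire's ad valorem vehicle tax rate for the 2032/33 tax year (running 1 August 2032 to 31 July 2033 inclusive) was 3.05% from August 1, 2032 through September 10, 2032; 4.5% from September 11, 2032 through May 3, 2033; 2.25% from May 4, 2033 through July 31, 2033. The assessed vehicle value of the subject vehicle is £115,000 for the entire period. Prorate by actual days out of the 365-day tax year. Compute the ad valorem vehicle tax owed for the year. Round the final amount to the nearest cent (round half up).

£4,356.77

August 1 – September 10, 2032: 41 days at 3.05% → £115,000 × 3.05% × 41/365 = £393.9932
September 11, 2032 – May 3, 2033: 235 days at 4.5% → £115,000 × 4.5% × 235/365 = £3,331.8493
May 4 – July 31, 2033: 89 days at 2.25% → £115,000 × 2.25% × 89/365 = £630.9247
Total = £4,356.7671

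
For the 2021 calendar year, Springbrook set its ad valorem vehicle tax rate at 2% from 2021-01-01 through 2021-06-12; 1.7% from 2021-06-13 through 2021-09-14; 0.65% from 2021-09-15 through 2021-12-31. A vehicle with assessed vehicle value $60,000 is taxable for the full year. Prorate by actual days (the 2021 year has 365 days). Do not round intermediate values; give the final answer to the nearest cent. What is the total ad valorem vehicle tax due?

$913.97

2021-01-01 to 2021-06-12: 163 days at 2% → $60,000 × 2% × 163/365 = $535.8904
2021-06-13 to 2021-09-14: 94 days at 1.7% → $60,000 × 1.7% × 94/365 = $262.6849
2021-09-15 to 2021-12-31: 108 days at 0.65% → $60,000 × 0.65% × 108/365 = $115.3973
Total = $913.9726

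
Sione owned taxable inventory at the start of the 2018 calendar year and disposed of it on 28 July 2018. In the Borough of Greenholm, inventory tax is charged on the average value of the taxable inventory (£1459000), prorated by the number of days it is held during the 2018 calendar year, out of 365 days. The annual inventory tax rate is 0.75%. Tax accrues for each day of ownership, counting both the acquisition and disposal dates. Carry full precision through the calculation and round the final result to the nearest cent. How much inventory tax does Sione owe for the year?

£6265.71

Days held (1 January – 28 July 2018): 209 out of 365
Tax = £1459000 × 0.75% × 209/365 = £6265.7055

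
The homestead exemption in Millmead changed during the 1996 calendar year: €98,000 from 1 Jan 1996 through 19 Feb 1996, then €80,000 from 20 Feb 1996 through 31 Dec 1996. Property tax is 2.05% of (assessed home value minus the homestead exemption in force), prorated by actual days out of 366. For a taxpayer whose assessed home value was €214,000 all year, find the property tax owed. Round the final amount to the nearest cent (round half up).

1 Jan – 19 Feb 1996: 50 days, exemption €98,000 → (€214,000 − €98,000) × 2.05% × 50/366 = €324.8634
20 Feb – 31 Dec 1996: 316 days, exemption €80,000 → (€214,000 − €80,000) × 2.05% × 316/366 = €2,371.7268
Total = €2,696.5902

€2,696.59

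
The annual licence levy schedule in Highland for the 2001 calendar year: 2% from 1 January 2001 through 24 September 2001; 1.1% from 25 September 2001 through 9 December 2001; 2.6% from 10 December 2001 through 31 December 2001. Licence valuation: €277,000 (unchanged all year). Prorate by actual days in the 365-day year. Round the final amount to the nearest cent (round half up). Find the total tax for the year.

€5,121.08

1 January – 24 September 2001: 267 days at 2% → €277,000 × 2% × 267/365 = €4,052.5479
25 September – 9 December 2001: 76 days at 1.1% → €277,000 × 1.1% × 76/365 = €634.4438
10 December – 31 December 2001: 22 days at 2.6% → €277,000 × 2.6% × 22/365 = €434.0932
Total = €5,121.0849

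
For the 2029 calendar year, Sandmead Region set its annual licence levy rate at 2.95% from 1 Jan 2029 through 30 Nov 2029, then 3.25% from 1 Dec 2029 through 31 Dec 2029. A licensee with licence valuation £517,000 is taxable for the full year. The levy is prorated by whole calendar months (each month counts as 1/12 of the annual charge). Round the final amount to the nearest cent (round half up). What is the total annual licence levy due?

1 Jan – 30 Nov 2029: 11 months at 2.95% → £517,000 × 2.95% × 11/12 = £13,980.5417
1 Dec – 31 Dec 2029: 1 month at 3.25% → £517,000 × 3.25% × 1/12 = £1,400.2083
Total = £15,380.7500

£15,380.75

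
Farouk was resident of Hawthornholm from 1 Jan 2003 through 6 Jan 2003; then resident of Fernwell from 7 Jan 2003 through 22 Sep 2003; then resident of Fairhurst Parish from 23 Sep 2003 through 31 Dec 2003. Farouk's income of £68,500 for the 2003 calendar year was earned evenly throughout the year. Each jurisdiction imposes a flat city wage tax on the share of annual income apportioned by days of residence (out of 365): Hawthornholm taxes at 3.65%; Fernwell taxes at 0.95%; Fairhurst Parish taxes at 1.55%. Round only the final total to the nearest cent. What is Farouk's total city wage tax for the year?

£793.76

Hawthornholm, 1 Jan – 6 Jan 2003: 6 days → £68,500 × 3.65% × 6/365 = £41.1000
Fernwell, 7 Jan – 22 Sep 2003: 259 days → £68,500 × 0.95% × 259/365 = £461.7651
Fairhurst Parish, 23 Sep – 31 Dec 2003: 100 days → £68,500 × 1.55% × 100/365 = £290.8904
Total = £793.7555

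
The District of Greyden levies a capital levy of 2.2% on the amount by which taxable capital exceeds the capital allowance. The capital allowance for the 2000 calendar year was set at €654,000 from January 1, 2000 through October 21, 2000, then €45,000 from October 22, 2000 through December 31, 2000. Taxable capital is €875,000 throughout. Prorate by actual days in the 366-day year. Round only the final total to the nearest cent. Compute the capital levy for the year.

January 1 – October 21, 2000: 295 days, exemption €654,000 → (€875,000 − €654,000) × 2.2% × 295/366 = €3,918.8251
October 22 – December 31, 2000: 71 days, exemption €45,000 → (€875,000 − €45,000) × 2.2% × 71/366 = €3,542.2404
Total = €7,461.0656

€7,461.07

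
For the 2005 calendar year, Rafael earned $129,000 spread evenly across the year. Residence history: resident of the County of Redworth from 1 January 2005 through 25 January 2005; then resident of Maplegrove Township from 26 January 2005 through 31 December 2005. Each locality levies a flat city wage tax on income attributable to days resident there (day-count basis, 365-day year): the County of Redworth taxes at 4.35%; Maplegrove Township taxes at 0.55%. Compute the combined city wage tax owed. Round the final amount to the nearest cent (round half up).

The County of Redworth, 1 January – 25 January 2005: 25 days → $129,000 × 4.35% × 25/365 = $384.3493
Maplegrove Township, 26 January – 31 December 2005: 340 days → $129,000 × 0.55% × 340/365 = $660.9041
Total = $1,045.2534

$1,045.25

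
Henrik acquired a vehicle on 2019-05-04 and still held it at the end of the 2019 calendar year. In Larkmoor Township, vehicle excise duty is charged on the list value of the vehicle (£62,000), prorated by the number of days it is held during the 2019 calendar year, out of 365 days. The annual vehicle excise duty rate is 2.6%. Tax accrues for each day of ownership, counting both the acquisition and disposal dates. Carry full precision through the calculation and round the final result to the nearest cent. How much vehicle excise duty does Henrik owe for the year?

£1,068.78

Days held (2019-05-04 to 2019-12-31): 242 out of 365
Tax = £62,000 × 2.6% × 242/365 = £1,068.7781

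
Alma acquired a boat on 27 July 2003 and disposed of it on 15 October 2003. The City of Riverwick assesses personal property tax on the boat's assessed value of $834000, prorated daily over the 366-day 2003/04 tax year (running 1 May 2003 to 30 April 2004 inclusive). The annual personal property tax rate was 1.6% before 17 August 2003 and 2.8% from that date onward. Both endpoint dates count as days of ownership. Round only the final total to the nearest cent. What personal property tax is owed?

$4593.84

27 July – 16 August 2003: 21 days at 1.6% → $834000 × 1.6% × 21/366 = $765.6393
17 August – 15 October 2003: 60 days at 2.8% → $834000 × 2.8% × 60/366 = $3828.1967
Total = $4593.8361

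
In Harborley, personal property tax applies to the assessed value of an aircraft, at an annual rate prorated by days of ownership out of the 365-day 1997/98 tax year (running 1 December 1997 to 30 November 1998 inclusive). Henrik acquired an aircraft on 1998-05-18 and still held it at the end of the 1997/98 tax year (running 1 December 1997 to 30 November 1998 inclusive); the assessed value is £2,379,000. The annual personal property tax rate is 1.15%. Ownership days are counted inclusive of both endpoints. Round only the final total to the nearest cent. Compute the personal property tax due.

£14,766.09

Days held (1998-05-18 to 1998-11-30): 197 out of 365
Tax = £2,379,000 × 1.15% × 197/365 = £14,766.0945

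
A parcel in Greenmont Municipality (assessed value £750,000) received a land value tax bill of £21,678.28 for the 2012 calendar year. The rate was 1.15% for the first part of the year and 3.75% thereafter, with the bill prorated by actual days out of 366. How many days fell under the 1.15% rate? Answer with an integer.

Let d = days at the first rate; then 366 − d days at the second rate.
£750,000 × [1.15%·d + 3.75%·(366−d)] / 366 = £21,678.28
Solving gives d = 121, so the new rate took effect on May 1, 2012.

121 days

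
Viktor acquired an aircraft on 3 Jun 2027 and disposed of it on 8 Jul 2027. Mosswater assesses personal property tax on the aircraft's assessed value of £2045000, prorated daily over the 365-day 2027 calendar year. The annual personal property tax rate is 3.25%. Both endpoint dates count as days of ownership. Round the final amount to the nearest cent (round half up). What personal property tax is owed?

Days held (3 Jun – 8 Jul 2027): 36 out of 365
Tax = £2045000 × 3.25% × 36/365 = £6555.2055

£6555.21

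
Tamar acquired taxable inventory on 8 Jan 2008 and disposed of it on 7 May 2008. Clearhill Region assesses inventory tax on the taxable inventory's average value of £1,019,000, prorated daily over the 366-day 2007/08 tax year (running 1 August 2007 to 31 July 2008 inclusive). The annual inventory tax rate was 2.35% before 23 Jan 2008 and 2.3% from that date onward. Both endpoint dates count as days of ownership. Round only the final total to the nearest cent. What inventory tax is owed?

8 Jan – 22 Jan 2008: 15 days at 2.35% → £1,019,000 × 2.35% × 15/366 = £981.4139
23 Jan – 7 May 2008: 106 days at 2.3% → £1,019,000 × 2.3% × 106/366 = £6,787.7650
Total = £7,769.1790

£7,769.18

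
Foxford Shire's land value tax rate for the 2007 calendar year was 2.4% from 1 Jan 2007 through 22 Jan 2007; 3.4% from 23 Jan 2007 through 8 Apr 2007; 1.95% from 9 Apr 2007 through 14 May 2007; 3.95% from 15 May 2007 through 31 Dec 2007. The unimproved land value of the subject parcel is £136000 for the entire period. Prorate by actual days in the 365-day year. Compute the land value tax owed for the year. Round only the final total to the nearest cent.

£4820.92

1 Jan – 22 Jan 2007: 22 days at 2.4% → £136000 × 2.4% × 22/365 = £196.7342
23 Jan – 8 Apr 2007: 76 days at 3.4% → £136000 × 3.4% × 76/365 = £962.8055
9 Apr – 14 May 2007: 36 days at 1.95% → £136000 × 1.95% × 36/365 = £261.5671
15 May – 31 Dec 2007: 231 days at 3.95% → £136000 × 3.95% × 231/365 = £3399.8137
Total = £4820.9205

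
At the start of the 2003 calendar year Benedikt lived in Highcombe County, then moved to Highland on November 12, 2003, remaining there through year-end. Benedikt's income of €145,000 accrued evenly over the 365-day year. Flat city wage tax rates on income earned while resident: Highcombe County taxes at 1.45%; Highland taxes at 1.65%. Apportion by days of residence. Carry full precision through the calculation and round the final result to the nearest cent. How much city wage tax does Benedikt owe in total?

Highcombe County, January 1 – November 11, 2003: 315 days → €145,000 × 1.45% × 315/365 = €1,814.4863
Highland, November 12 – December 31, 2003: 50 days → €145,000 × 1.65% × 50/365 = €327.7397
Total = €2,142.2260

€2,142.23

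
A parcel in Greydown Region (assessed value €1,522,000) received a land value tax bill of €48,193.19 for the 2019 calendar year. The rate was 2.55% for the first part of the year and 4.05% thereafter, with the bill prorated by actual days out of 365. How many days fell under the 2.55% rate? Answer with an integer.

215 days

Let d = days at the first rate; then 365 − d days at the second rate.
€1,522,000 × [2.55%·d + 4.05%·(365−d)] / 365 = €48,193.19
Solving gives d = 215, so the new rate took effect on 4 Aug 2019.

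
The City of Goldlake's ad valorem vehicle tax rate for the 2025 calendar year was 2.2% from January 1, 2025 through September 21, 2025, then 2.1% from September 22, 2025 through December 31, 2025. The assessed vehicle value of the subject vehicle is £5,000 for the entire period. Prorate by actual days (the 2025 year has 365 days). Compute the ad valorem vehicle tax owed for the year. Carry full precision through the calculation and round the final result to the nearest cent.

£108.62

January 1 – September 21, 2025: 264 days at 2.2% → £5,000 × 2.2% × 264/365 = £79.5616
September 22 – December 31, 2025: 101 days at 2.1% → £5,000 × 2.1% × 101/365 = £29.0548
Total = £108.6164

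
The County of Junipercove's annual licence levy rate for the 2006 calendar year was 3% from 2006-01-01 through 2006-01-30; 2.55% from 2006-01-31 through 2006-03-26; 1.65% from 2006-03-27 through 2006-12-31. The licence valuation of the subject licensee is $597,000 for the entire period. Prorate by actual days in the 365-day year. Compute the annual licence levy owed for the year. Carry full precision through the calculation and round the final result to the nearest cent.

2006-01-01 to 2006-01-30: 30 days at 3% → $597,000 × 3% × 30/365 = $1,472.0548
2006-01-31 to 2006-03-26: 55 days at 2.55% → $597,000 × 2.55% × 55/365 = $2,293.9521
2006-03-27 to 2006-12-31: 280 days at 1.65% → $597,000 × 1.65% × 280/365 = $7,556.5479
Total = $11,322.5548

$11,322.55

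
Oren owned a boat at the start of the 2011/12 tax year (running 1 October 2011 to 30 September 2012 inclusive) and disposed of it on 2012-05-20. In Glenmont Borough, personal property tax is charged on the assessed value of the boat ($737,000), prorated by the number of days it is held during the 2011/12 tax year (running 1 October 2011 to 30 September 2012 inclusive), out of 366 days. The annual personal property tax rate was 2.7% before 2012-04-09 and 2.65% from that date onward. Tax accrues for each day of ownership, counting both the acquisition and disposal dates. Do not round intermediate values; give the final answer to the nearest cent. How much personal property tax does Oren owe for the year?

$12,625.66

2011-10-01 to 2012-04-08: 191 days at 2.7% → $737,000 × 2.7% × 191/366 = $10,384.4508
2012-04-09 to 2012-05-20: 42 days at 2.65% → $737,000 × 2.65% × 42/366 = $2,241.2049
Total = $12,625.6557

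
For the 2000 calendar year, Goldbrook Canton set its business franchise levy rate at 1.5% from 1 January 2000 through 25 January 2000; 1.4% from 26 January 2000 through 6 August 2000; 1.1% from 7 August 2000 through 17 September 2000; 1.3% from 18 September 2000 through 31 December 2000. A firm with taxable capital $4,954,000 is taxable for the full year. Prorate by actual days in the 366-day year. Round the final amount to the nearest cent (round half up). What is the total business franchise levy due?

1 January – 25 January 2000: 25 days at 1.5% → $4,954,000 × 1.5% × 25/366 = $5,075.8197
26 January – 6 August 2000: 194 days at 1.4% → $4,954,000 × 1.4% × 194/366 = $36,762.4699
7 August – 17 September 2000: 42 days at 1.1% → $4,954,000 × 1.1% × 42/366 = $6,253.4098
18 September – 31 December 2000: 105 days at 1.3% → $4,954,000 × 1.3% × 105/366 = $18,475.9836
Total = $66,567.6831

$66,567.68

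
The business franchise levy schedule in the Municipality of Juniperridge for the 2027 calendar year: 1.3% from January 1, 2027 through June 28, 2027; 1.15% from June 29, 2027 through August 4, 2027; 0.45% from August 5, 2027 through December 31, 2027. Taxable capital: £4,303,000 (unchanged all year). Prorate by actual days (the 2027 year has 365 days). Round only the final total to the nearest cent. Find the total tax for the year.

£40,353.89

January 1 – June 28, 2027: 179 days at 1.3% → £4,303,000 × 1.3% × 179/365 = £27,433.0986
June 29 – August 4, 2027: 37 days at 1.15% → £4,303,000 × 1.15% × 37/365 = £5,016.2370
August 5 – December 31, 2027: 149 days at 0.45% → £4,303,000 × 0.45% × 149/365 = £7,904.5521
Total = £40,353.8877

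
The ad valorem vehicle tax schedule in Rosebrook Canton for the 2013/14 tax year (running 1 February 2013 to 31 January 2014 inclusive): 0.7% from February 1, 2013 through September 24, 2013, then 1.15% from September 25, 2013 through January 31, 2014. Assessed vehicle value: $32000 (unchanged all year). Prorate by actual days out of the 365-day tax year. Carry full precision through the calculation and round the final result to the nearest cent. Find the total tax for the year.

February 1 – September 24, 2013: 236 days at 0.7% → $32000 × 0.7% × 236/365 = $144.8329
September 25, 2013 – January 31, 2014: 129 days at 1.15% → $32000 × 1.15% × 129/365 = $130.0603
Total = $274.8932

$274.89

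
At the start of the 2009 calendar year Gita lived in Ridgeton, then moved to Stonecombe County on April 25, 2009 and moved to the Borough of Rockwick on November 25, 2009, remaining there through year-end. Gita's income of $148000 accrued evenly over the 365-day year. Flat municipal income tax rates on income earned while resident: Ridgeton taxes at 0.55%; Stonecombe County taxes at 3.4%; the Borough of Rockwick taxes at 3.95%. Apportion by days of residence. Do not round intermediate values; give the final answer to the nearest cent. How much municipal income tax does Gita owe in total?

Ridgeton, January 1 – April 24, 2009: 114 days → $148000 × 0.55% × 114/365 = $254.2356
Stonecombe County, April 25 – November 24, 2009: 214 days → $148000 × 3.4% × 214/365 = $2950.2685
The Borough of Rockwick, November 25 – December 31, 2009: 37 days → $148000 × 3.95% × 37/365 = $592.6082
Total = $3797.1123

$3797.11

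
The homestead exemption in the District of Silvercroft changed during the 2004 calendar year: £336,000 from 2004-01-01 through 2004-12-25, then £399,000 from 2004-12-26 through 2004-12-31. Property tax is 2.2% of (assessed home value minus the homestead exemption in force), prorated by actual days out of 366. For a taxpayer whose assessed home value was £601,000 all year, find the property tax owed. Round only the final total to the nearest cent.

2004-01-01 to 2004-12-25: 360 days, exemption £336,000 → (£601,000 − £336,000) × 2.2% × 360/366 = £5,734.4262
2004-12-26 to 2004-12-31: 6 days, exemption £399,000 → (£601,000 − £399,000) × 2.2% × 6/366 = £72.8525
Total = £5,807.2787

£5,807.28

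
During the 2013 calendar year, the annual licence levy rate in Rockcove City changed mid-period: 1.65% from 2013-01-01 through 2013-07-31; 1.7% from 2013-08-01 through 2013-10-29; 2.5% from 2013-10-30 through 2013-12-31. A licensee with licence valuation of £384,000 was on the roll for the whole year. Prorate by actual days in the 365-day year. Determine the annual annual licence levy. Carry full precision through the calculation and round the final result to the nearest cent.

£6,946.72

2013-01-01 to 2013-07-31: 212 days at 1.65% → £384,000 × 1.65% × 212/365 = £3,680.0877
2013-08-01 to 2013-10-29: 90 days at 1.7% → £384,000 × 1.7% × 90/365 = £1,609.6438
2013-10-30 to 2013-12-31: 63 days at 2.5% → £384,000 × 2.5% × 63/365 = £1,656.9863
Total = £6,946.7178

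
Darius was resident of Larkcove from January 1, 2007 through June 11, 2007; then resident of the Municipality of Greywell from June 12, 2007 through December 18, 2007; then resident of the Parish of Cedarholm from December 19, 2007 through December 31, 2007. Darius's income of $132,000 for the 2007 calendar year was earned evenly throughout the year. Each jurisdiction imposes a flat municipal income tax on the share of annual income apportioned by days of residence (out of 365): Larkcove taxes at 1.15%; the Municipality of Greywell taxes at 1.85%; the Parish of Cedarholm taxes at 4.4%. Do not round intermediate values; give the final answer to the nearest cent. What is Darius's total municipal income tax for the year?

$2,151.78

Larkcove, January 1 – June 11, 2007: 162 days → $132,000 × 1.15% × 162/365 = $673.7425
The Municipality of Greywell, June 12 – December 18, 2007: 190 days → $132,000 × 1.85% × 190/365 = $1,271.1781
The Parish of Cedarholm, December 19 – December 31, 2007: 13 days → $132,000 × 4.4% × 13/365 = $206.8603
Total = $2,151.7808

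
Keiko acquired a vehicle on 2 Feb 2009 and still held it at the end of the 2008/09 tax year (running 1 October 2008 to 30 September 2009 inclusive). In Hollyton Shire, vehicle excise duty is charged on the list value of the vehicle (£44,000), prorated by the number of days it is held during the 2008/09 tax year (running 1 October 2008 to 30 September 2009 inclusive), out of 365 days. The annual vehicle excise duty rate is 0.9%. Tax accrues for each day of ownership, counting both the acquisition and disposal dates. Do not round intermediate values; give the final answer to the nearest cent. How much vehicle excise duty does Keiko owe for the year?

Days held (2 Feb – 30 Sep 2009): 241 out of 365
Tax = £44,000 × 0.9% × 241/365 = £261.4685

£261.47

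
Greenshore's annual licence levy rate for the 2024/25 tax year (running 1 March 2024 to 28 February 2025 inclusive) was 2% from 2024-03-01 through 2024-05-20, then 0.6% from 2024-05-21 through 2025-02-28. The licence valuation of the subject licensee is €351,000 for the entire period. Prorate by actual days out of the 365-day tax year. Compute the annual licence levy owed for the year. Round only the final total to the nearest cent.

€3,196.50

2024-03-01 to 2024-05-20: 81 days at 2% → €351,000 × 2% × 81/365 = €1,557.8630
2024-05-21 to 2025-02-28: 284 days at 0.6% → €351,000 × 0.6% × 284/365 = €1,638.6411
Total = €3,196.5041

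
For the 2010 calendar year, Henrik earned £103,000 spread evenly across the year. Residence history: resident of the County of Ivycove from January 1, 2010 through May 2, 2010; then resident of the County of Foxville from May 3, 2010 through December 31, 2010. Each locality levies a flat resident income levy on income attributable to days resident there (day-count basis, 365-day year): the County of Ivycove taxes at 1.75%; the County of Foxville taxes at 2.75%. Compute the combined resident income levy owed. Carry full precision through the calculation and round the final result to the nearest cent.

The County of Ivycove, January 1 – May 2, 2010: 122 days → £103,000 × 1.75% × 122/365 = £602.4795
The County of Foxville, May 3 – December 31, 2010: 243 days → £103,000 × 2.75% × 243/365 = £1,885.7466
Total = £2,488.2260

£2,488.23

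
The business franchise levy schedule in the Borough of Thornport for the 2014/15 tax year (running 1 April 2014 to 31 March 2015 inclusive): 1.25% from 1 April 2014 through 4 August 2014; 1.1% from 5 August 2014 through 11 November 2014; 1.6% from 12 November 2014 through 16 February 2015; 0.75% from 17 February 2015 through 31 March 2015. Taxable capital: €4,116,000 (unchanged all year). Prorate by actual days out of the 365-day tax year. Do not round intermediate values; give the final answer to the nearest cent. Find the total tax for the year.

€51,179.36

1 April – 4 August 2014: 126 days at 1.25% → €4,116,000 × 1.25% × 126/365 = €17,760.8219
5 August – 11 November 2014: 99 days at 1.1% → €4,116,000 × 1.1% × 99/365 = €12,280.3397
12 November 2014 – 16 February 2015: 97 days at 1.6% → €4,116,000 × 1.6% × 97/365 = €17,501.4575
17 February – 31 March 2015: 43 days at 0.75% → €4,116,000 × 0.75% × 43/365 = €3,636.7397
Total = €51,179.3589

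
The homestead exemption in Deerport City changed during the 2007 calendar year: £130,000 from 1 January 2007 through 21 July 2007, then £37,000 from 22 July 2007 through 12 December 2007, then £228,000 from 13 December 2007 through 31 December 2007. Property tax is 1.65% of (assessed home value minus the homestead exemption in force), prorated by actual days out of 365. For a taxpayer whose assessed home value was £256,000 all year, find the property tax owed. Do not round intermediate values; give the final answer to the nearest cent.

1 January – 21 July 2007: 202 days, exemption £130,000 → (£256,000 − £130,000) × 1.65% × 202/365 = £1,150.5699
22 July – 12 December 2007: 144 days, exemption £37,000 → (£256,000 − £37,000) × 1.65% × 144/365 = £1,425.6000
13 December – 31 December 2007: 19 days, exemption £228,000 → (£256,000 − £228,000) × 1.65% × 19/365 = £24.0493
Total = £2,600.2192

£2,600.22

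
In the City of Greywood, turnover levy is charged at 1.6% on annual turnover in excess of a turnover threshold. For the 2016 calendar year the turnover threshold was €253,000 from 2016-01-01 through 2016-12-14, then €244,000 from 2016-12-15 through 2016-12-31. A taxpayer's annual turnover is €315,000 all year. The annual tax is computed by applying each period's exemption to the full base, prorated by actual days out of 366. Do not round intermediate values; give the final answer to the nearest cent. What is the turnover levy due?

€998.69

2016-01-01 to 2016-12-14: 349 days, exemption €253,000 → (€315,000 − €253,000) × 1.6% × 349/366 = €945.9235
2016-12-15 to 2016-12-31: 17 days, exemption €244,000 → (€315,000 − €244,000) × 1.6% × 17/366 = €52.7650
Total = €998.6885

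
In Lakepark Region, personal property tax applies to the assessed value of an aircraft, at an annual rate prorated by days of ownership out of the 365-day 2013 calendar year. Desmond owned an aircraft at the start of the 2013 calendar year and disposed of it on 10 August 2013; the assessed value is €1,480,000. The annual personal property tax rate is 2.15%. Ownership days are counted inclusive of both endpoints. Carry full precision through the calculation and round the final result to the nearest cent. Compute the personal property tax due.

€19,353.53

Days held (1 January – 10 August 2013): 222 out of 365
Tax = €1,480,000 × 2.15% × 222/365 = €19,353.5342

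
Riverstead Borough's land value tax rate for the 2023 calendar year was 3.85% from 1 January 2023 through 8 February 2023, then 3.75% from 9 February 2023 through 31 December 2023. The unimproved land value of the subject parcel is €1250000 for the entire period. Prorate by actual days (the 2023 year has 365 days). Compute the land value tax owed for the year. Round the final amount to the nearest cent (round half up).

€47008.56

1 January – 8 February 2023: 39 days at 3.85% → €1250000 × 3.85% × 39/365 = €5142.1233
9 February – 31 December 2023: 326 days at 3.75% → €1250000 × 3.75% × 326/365 = €41866.4384
Total = €47008.5616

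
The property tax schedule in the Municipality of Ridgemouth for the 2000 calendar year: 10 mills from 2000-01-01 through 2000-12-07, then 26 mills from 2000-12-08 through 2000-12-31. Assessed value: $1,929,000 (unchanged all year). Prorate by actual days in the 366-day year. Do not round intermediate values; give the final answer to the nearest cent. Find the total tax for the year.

$21,313.87

2000-01-01 to 2000-12-07: 342 days at 10 mills → $1,929,000 × 1% × 342/366 = $18,025.0820
2000-12-08 to 2000-12-31: 24 days at 26 mills → $1,929,000 × 2.6% × 24/366 = $3,288.7869
Total = $21,313.8689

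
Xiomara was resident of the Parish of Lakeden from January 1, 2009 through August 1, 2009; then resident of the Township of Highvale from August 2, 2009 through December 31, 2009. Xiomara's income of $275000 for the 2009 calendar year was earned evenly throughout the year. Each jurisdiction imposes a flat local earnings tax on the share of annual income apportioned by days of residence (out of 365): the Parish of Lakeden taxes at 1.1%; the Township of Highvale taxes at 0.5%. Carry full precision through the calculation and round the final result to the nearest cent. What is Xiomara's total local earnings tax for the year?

$2337.88

The Parish of Lakeden, January 1 – August 1, 2009: 213 days → $275000 × 1.1% × 213/365 = $1765.2740
The Township of Highvale, August 2 – December 31, 2009: 152 days → $275000 × 0.5% × 152/365 = $572.6027
Total = $2337.8767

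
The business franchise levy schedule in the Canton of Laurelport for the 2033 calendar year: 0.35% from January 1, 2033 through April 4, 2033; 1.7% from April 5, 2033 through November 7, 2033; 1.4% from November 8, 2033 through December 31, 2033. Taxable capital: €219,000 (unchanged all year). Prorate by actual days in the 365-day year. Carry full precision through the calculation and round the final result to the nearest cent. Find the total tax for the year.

January 1 – April 4, 2033: 94 days at 0.35% → €219,000 × 0.35% × 94/365 = €197.4000
April 5 – November 7, 2033: 217 days at 1.7% → €219,000 × 1.7% × 217/365 = €2,213.4000
November 8 – December 31, 2033: 54 days at 1.4% → €219,000 × 1.4% × 54/365 = €453.6000
Total = €2,864.4000

€2,864.40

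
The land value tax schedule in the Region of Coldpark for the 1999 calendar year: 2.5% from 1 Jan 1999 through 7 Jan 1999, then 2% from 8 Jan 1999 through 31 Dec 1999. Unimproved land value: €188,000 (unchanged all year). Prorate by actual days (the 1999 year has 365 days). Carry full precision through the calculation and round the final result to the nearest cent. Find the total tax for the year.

1 Jan – 7 Jan 1999: 7 days at 2.5% → €188,000 × 2.5% × 7/365 = €90.1370
8 Jan – 31 Dec 1999: 358 days at 2% → €188,000 × 2% × 358/365 = €3,687.8904
Total = €3,778.0274

€3,778.03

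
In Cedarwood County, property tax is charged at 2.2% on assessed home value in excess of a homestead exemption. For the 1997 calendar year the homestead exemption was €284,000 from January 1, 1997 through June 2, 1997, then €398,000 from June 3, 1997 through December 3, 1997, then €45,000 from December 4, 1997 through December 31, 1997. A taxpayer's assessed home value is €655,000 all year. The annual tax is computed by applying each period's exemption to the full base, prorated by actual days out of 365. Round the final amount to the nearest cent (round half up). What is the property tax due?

January 1 – June 2, 1997: 153 days, exemption €284,000 → (€655,000 − €284,000) × 2.2% × 153/365 = €3,421.3315
June 3 – December 3, 1997: 184 days, exemption €398,000 → (€655,000 − €398,000) × 2.2% × 184/365 = €2,850.2356
December 4 – December 31, 1997: 28 days, exemption €45,000 → (€655,000 − €45,000) × 2.2% × 28/365 = €1,029.4795
Total = €7,301.0466

€7,301.05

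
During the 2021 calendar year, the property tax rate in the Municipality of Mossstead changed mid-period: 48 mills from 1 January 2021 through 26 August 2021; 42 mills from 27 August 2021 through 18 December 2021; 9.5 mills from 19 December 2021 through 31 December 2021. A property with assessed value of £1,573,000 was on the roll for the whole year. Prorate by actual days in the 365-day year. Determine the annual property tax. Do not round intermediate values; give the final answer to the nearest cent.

£70,399.29

1 January – 26 August 2021: 238 days at 48 mills → £1,573,000 × 4.8% × 238/365 = £49,232.7452
27 August – 18 December 2021: 114 days at 42 mills → £1,573,000 × 4.2% × 114/365 = £20,634.3123
19 December – 31 December 2021: 13 days at 9.5 mills → £1,573,000 × 0.95% × 13/365 = £532.2342
Total = £70,399.2918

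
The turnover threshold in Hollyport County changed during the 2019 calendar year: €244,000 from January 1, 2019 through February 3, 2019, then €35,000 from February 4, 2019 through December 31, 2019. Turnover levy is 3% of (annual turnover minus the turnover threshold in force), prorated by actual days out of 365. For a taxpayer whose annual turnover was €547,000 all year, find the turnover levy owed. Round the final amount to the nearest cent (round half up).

January 1 – February 3, 2019: 34 days, exemption €244,000 → (€547,000 − €244,000) × 3% × 34/365 = €846.7397
February 4 – December 31, 2019: 331 days, exemption €35,000 → (€547,000 − €35,000) × 3% × 331/365 = €13,929.2055
Total = €14,775.9452

€14,775.95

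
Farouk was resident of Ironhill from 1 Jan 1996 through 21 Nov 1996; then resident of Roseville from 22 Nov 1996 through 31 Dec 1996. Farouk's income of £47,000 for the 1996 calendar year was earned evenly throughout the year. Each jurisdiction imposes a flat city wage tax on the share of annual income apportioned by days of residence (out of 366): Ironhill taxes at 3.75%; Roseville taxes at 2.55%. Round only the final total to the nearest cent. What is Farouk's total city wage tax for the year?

£1,700.86

Ironhill, 1 Jan – 21 Nov 1996: 326 days → £47,000 × 3.75% × 326/366 = £1,569.8770
Roseville, 22 Nov – 31 Dec 1996: 40 days → £47,000 × 2.55% × 40/366 = £130.9836
Total = £1,700.8607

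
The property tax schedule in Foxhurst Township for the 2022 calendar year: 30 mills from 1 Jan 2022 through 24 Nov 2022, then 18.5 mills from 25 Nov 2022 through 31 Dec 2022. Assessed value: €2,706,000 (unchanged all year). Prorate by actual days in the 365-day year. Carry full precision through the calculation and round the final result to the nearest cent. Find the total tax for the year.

€78,025.47

1 Jan – 24 Nov 2022: 328 days at 30 mills → €2,706,000 × 3% × 328/365 = €72,950.7945
25 Nov – 31 Dec 2022: 37 days at 18.5 mills → €2,706,000 × 1.85% × 37/365 = €5,074.6767
Total = €78,025.4712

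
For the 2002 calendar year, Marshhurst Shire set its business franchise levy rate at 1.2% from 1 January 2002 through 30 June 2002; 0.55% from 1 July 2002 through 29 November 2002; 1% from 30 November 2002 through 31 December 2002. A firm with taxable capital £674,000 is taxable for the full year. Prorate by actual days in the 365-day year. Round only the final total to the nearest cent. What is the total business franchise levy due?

£6,145.40

1 January – 30 June 2002: 181 days at 1.2% → £674,000 × 1.2% × 181/365 = £4,010.7616
1 July – 29 November 2002: 152 days at 0.55% → £674,000 × 0.55% × 152/365 = £1,543.7370
30 November – 31 December 2002: 32 days at 1% → £674,000 × 1% × 32/365 = £590.9041
Total = £6,145.4027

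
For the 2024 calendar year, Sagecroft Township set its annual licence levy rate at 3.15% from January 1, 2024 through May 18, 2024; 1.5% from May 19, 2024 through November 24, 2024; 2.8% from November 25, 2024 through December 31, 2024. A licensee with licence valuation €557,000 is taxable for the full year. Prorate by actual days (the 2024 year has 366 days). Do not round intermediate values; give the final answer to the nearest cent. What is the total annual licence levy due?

January 1 – May 18, 2024: 139 days at 3.15% → €557,000 × 3.15% × 139/366 = €6,663.4549
May 19 – November 24, 2024: 190 days at 1.5% → €557,000 × 1.5% × 190/366 = €4,337.2951
November 25 – December 31, 2024: 37 days at 2.8% → €557,000 × 2.8% × 37/366 = €1,576.6448
Total = €12,577.3948

€12,577.39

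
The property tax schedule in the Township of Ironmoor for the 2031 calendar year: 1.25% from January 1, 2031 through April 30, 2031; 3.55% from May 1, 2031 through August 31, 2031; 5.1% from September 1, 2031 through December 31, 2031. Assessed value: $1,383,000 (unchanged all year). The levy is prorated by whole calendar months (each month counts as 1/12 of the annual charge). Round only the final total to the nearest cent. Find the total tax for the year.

$45,639.00

January 1 – April 30, 2031: 4 months at 1.25% → $1,383,000 × 1.25% × 4/12 = $5,762.5000
May 1 – August 31, 2031: 4 months at 3.55% → $1,383,000 × 3.55% × 4/12 = $16,365.5000
September 1 – December 31, 2031: 4 months at 5.1% → $1,383,000 × 5.1% × 4/12 = $23,511.0000
Total = $45,639.0000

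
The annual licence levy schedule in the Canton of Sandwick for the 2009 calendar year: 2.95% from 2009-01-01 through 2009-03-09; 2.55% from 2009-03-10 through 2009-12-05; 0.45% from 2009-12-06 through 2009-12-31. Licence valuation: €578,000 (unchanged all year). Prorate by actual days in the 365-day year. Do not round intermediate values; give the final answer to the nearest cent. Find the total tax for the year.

€14,305.10

2009-01-01 to 2009-03-09: 68 days at 2.95% → €578,000 × 2.95% × 68/365 = €3,176.6247
2009-03-10 to 2009-12-05: 271 days at 2.55% → €578,000 × 2.55% × 271/365 = €10,943.2027
2009-12-06 to 2009-12-31: 26 days at 0.45% → €578,000 × 0.45% × 26/365 = €185.2767
Total = €14,305.1041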